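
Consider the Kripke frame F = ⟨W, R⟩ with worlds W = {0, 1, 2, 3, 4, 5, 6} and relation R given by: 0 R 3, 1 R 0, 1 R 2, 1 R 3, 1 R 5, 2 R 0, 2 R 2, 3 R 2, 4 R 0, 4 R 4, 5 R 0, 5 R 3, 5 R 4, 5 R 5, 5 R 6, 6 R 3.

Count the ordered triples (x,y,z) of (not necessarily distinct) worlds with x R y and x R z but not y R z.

Enumerating: (0,3,3), (1,0,0), (1,0,2), (1,0,5), (1,2,3), (1,2,5), (1,3,0), (1,3,3), (1,3,5), (1,5,2), (2,0,0), (2,0,2), … and 19 more.
Total: 31.

31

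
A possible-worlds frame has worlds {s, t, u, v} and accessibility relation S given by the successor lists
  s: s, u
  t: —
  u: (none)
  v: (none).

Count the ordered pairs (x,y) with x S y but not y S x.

1

Enumerating: (s,u).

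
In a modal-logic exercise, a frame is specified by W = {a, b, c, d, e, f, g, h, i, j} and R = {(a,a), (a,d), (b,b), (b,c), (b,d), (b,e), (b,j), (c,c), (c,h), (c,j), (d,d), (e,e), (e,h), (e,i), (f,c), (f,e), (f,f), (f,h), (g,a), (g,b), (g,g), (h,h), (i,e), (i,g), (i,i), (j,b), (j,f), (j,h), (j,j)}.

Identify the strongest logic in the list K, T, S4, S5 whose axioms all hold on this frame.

Reflexive (axiom T): yes — every world is R-related to itself.
Transitive (axiom 4): no — b R c and c R h, but not b R h.
Euclidean (axiom 5): no — b R c and b R d, but not c R d.
So F validates K, T; S4 would additionally require R to be transitive. The strongest is T.

T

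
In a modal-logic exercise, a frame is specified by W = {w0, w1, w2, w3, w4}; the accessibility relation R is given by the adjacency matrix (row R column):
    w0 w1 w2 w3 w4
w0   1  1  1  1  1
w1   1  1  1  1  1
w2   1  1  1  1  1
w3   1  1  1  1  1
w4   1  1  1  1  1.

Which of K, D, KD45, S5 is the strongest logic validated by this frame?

S5

Serial (axiom D): yes — every world has a successor (e.g. w0 R w0).
Euclidean (axiom 5): yes — any two successors of a common world are R-related.
Transitive (axiom 4): yes — every two-step R-path is closed by a direct edge.
Reflexive (axiom T): yes — every world is R-related to itself.
So F validates K, D, KD45, S5. The strongest is S5.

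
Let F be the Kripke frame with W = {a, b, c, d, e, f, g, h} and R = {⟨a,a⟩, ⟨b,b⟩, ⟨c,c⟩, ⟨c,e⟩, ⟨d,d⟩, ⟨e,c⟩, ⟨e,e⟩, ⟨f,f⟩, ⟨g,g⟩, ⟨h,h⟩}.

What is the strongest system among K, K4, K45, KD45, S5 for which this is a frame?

Transitive (axiom 4): yes — every two-step R-path is closed by a direct edge.
Euclidean (axiom 5): yes — any two successors of a common world are R-related.
Serial (axiom D): yes — every world has a successor (e.g. a R a).
Reflexive (axiom T): yes — every world is R-related to itself.
So F validates K, K4, K45, KD45, S5. The strongest is S5.

S5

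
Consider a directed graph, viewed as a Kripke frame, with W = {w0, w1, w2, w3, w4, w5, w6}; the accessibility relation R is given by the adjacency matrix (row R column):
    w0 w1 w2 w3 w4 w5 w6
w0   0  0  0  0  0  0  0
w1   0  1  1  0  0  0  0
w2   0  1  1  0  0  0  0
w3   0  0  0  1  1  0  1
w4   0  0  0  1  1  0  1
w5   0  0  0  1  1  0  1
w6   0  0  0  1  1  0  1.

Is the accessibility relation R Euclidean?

Yes

Euclidean: yes — any two successors of a common world are R-related.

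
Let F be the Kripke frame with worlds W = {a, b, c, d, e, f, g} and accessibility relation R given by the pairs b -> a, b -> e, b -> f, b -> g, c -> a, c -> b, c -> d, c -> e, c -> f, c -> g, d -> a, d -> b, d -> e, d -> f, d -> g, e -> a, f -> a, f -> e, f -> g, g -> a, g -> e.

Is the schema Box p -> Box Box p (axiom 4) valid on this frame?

Yes

Axiom 4 corresponds to the accessibility relation being transitive.
Transitive: yes — every two-step R-path is closed by a direct edge.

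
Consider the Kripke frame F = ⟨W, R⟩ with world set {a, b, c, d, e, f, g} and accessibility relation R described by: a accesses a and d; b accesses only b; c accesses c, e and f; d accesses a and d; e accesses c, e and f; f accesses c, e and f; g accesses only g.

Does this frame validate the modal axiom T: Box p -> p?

Yes

Axiom T corresponds to the accessibility relation being reflexive.
Reflexive: yes — every world is R-related to itself.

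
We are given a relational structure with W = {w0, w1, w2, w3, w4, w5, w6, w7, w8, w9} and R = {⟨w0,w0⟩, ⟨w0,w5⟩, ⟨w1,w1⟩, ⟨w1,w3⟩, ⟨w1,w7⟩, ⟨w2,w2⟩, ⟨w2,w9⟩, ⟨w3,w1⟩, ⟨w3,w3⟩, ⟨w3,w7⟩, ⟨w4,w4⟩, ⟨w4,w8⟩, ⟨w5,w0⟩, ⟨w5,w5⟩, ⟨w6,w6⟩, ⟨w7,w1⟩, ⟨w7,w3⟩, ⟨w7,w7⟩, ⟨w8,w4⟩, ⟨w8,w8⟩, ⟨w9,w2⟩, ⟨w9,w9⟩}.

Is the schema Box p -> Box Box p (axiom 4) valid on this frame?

Yes

The schema 4 characterises exactly the transitive frames.
Transitive: yes — every two-step R-path is closed by a direct edge.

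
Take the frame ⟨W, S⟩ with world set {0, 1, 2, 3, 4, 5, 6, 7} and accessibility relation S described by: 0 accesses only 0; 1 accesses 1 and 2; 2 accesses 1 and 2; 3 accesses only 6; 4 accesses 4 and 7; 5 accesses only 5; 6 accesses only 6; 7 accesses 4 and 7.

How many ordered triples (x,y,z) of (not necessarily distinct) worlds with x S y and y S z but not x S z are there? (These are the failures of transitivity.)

0

S is transitive; there are no such tuples.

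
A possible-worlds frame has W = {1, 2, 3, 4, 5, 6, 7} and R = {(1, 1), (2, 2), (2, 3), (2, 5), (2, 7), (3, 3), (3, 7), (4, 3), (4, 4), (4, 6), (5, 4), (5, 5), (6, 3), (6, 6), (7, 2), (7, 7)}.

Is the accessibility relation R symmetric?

Symmetric: no — 2 R 3 but not 3 R 2.

No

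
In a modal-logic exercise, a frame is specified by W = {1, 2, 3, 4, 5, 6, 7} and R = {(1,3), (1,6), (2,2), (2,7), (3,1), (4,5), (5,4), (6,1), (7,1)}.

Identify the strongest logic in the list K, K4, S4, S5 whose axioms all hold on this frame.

Transitive (axiom 4): no — 2 R 7 and 7 R 1, but not 2 R 1.
Reflexive (axiom T): no — 1 is not related to itself.
Euclidean (axiom 5): no — 1 R 3 and 1 R 6, but not 3 R 6.
So F validates K; K4 would additionally require R to be transitive. The strongest is K.

K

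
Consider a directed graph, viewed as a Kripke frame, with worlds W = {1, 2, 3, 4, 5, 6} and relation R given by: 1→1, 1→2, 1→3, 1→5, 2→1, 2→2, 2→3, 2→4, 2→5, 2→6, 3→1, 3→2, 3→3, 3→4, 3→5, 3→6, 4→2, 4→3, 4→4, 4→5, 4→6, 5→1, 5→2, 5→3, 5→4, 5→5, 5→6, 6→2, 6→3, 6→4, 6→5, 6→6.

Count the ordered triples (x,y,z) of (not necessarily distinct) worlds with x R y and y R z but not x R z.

Enumerating: (1,2,4), (1,2,6), (1,3,4), (1,3,6), (1,5,4), (1,5,6), (4,2,1), (4,3,1), (4,5,1), (6,2,1), (6,3,1), (6,5,1).

12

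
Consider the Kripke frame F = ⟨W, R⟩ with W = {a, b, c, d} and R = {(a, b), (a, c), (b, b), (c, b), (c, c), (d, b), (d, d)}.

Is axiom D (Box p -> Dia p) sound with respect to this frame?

Yes

The schema D characterises exactly the serial frames.
Serial: yes — every world has a successor (e.g. a R b).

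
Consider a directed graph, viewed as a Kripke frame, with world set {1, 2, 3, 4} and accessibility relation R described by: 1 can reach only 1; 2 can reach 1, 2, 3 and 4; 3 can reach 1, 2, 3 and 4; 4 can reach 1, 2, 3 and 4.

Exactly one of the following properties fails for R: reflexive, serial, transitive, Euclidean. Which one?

Reflexive: yes — every world is R-related to itself.
Serial: yes — every world has a successor (e.g. 1 R 1).
Transitive: yes — every two-step R-path is closed by a direct edge.
Euclidean: no — 2 R 1 and 2 R 3, but not 1 R 3.
Only Euclidean fails.

Euclidean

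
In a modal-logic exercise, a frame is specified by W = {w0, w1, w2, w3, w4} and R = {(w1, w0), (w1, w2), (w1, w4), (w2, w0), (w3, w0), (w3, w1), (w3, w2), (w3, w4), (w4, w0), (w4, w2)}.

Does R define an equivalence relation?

Reflexive: no — w0 is not related to itself.
Symmetric: no — w1 R w0 but not w0 R w1.
Transitive: yes — every two-step R-path is closed by a direct edge.
So R is not an equivalence relation.

No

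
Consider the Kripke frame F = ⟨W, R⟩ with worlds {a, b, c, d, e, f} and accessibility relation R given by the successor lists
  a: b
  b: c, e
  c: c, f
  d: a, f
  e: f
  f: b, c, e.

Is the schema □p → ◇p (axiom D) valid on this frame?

Axiom D corresponds to the accessibility relation being serial.
Serial: yes — every world has a successor (e.g. a R b).

Yes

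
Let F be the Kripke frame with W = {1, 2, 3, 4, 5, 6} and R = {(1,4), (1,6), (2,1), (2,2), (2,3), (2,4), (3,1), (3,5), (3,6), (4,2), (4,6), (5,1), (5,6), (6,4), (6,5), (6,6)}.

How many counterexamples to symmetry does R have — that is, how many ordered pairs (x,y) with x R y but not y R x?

Enumerating: (1,4), (1,6), (2,1), (2,3), (3,1), (3,5), (3,6), (5,1).

8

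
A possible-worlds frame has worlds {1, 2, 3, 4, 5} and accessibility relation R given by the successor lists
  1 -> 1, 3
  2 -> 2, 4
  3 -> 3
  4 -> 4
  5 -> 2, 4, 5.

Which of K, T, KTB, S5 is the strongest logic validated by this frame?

T

Reflexive (axiom T): yes — every world is R-related to itself.
Symmetric (axiom B): no — 1 R 3 but not 3 R 1.
Euclidean (axiom 5): no — 5 R 4 and 5 R 2, but not 4 R 2.
So F validates K, T; KTB would additionally require R to be symmetric. The strongest is T.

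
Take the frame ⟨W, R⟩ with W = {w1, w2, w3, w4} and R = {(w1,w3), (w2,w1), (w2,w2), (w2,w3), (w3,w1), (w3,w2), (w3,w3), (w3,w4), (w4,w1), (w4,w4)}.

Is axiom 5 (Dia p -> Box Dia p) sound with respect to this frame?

No

By correspondence theory, 5 is valid on a frame iff R is Euclidean.
Euclidean: no — w3 R w1 and w3 R w2, but not w1 R w2.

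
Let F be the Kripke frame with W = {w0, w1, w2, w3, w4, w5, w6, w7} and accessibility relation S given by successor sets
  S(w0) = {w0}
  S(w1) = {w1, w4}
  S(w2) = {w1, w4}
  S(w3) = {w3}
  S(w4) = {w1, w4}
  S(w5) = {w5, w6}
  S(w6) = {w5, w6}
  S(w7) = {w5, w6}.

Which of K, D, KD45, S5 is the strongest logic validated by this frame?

KD45

Serial (axiom D): yes — every world has a successor (e.g. w0 S w0).
Euclidean (axiom 5): yes — any two successors of a common world are S-related.
Transitive (axiom 4): yes — every two-step S-path is closed by a direct edge.
Reflexive (axiom T): no — w2 is not related to itself.
So F validates K, D, KD45; S5 would additionally require S to be reflexive. The strongest is KD45.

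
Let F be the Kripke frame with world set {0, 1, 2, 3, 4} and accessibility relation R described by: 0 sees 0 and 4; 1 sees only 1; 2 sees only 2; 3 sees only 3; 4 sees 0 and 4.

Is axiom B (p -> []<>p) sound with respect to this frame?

By correspondence theory, B is valid on a frame iff R is symmetric.
Symmetric: yes — every pair in R has its reverse in R.

Yes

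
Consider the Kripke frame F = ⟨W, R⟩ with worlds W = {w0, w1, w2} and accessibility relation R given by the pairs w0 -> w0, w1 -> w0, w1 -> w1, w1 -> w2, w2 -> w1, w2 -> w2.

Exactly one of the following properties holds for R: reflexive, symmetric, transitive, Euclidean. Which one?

reflexive

Reflexive: yes — every world is R-related to itself.
Symmetric: no — w1 R w0 but not w0 R w1.
Transitive: no — w2 R w1 and w1 R w0, but not w2 R w0.
Euclidean: no — w1 R w0 and w1 R w2, but not w0 R w2.
Only reflexive holds.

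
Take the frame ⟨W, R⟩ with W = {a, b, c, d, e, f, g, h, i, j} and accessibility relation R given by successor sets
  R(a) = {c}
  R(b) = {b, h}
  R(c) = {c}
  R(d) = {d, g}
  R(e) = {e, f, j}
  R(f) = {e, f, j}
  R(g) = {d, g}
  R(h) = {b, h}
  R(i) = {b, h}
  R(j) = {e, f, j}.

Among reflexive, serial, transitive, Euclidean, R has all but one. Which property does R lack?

reflexive

Reflexive: no — a is not related to itself.
Serial: yes — every world has a successor (e.g. a R c).
Transitive: yes — every two-step R-path is closed by a direct edge.
Euclidean: yes — any two successors of a common world are R-related.
Only reflexive fails.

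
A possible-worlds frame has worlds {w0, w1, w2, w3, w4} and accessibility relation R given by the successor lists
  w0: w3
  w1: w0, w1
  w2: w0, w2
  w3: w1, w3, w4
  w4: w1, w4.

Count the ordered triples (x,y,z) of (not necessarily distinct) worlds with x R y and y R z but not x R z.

6

Enumerating: (w0,w3,w1), (w0,w3,w4), (w1,w0,w3), (w2,w0,w3), (w3,w1,w0), (w4,w1,w0).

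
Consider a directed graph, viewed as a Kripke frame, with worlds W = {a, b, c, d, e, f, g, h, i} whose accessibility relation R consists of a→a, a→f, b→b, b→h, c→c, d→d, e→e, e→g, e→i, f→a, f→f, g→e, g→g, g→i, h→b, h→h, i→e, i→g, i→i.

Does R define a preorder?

Yes

Reflexive: yes — every world is R-related to itself.
Transitive: yes — every two-step R-path is closed by a direct edge.
So R is a preorder.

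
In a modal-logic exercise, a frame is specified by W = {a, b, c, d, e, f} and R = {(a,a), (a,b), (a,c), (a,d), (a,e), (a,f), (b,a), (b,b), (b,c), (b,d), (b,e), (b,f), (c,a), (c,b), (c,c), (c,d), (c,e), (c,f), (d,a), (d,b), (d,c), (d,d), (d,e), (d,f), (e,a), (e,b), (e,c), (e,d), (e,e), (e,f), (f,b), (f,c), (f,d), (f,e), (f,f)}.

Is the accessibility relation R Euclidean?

No

Euclidean: no — b R f and b R a, but not f R a.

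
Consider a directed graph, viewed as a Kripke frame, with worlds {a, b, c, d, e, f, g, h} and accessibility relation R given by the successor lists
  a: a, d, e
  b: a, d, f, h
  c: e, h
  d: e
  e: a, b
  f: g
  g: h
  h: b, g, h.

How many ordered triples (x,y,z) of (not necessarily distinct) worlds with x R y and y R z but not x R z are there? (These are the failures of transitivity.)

Enumerating: (a,e,b), (b,a,e), (b,d,e), (b,f,g), (b,h,b), (b,h,g), (c,e,a), (c,e,b), (c,h,b), (c,h,g), (d,e,a), (d,e,b), … and 11 more.
Total: 23.

23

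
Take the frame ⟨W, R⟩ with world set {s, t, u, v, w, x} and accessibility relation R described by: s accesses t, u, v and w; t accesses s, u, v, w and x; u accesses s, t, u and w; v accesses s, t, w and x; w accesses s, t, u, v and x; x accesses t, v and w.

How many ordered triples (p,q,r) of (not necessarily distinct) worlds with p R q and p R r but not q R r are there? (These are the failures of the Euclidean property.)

Enumerating: (s,t,t), (s,u,v), (s,v,u), (s,v,v), (s,w,w), (t,s,s), (t,s,x), (t,u,v), (t,u,x), (t,v,u), (t,v,v), (t,w,w), … and 25 more.
Total: 37.

37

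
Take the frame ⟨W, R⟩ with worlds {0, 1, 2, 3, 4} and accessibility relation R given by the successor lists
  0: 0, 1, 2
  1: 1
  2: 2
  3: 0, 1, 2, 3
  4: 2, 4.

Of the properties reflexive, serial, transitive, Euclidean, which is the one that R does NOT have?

Euclidean

Reflexive: yes — every world is R-related to itself.
Serial: yes — every world has a successor (e.g. 0 R 0).
Transitive: yes — every two-step R-path is closed by a direct edge.
Euclidean: no — 0 R 1 and 0 R 2, but not 1 R 2.
Only Euclidean fails.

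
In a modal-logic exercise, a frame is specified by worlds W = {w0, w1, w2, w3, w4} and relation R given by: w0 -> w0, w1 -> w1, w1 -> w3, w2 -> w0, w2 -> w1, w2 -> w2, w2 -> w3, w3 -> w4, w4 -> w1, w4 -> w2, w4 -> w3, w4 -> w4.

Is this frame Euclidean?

Euclidean: no — w2 R w0 and w2 R w1, but not w0 R w1.

No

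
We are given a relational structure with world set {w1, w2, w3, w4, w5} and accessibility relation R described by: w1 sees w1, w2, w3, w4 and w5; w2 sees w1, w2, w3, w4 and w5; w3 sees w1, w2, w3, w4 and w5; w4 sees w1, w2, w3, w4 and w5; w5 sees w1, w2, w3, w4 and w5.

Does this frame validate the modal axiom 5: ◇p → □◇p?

Yes

By correspondence theory, 5 is valid on a frame iff R is Euclidean.
Euclidean: yes — any two successors of a common world are R-related.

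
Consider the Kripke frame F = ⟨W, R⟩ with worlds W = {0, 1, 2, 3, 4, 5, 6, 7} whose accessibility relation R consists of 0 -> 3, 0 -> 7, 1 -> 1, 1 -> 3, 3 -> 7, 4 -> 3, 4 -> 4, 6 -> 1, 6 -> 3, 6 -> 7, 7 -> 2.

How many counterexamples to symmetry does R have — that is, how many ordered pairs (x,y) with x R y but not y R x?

Enumerating: (0,3), (0,7), (1,3), (3,7), (4,3), (6,1), (6,3), (6,7), (7,2).

9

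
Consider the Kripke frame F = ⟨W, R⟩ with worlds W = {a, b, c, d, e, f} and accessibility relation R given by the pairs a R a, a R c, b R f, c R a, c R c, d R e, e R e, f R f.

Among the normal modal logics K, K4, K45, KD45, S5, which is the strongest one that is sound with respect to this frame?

KD45

Transitive (axiom 4): yes — every two-step R-path is closed by a direct edge.
Euclidean (axiom 5): yes — any two successors of a common world are R-related.
Serial (axiom D): yes — every world has a successor (e.g. a R a).
Reflexive (axiom T): no — b is not related to itself.
So F validates K, K4, K45, KD45; S5 would additionally require R to be reflexive. The strongest is KD45.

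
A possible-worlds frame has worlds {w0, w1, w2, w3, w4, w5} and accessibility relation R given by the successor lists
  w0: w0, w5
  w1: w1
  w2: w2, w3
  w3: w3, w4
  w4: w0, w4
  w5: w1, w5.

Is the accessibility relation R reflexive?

Reflexive: yes — every world is R-related to itself.

Yes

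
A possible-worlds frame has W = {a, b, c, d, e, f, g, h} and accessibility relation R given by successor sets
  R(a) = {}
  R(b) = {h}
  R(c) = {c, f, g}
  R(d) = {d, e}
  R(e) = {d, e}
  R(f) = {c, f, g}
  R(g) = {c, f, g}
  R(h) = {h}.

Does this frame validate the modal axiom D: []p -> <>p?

No

The schema D characterises exactly the serial frames.
Serial: no — a has no R-successor.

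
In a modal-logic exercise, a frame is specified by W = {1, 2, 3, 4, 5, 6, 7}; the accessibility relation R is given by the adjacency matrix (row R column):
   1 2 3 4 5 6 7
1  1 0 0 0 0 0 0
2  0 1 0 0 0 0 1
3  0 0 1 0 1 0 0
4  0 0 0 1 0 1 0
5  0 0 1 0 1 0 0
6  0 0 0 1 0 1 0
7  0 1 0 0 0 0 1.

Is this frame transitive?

Yes

Transitive: yes — every two-step R-path is closed by a direct edge.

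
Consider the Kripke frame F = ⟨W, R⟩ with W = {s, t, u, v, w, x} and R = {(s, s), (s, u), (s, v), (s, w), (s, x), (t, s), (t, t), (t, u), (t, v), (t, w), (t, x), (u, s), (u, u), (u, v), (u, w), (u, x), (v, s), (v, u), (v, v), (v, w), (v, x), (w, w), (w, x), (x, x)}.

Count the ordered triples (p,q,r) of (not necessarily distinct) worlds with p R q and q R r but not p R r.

0

R is transitive; there are no such tuples.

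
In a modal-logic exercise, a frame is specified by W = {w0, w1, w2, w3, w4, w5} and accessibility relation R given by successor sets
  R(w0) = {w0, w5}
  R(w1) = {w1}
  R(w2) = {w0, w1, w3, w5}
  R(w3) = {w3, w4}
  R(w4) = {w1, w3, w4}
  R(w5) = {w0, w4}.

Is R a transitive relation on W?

Transitive: no — w0 R w5 and w5 R w4, but not w0 R w4.

No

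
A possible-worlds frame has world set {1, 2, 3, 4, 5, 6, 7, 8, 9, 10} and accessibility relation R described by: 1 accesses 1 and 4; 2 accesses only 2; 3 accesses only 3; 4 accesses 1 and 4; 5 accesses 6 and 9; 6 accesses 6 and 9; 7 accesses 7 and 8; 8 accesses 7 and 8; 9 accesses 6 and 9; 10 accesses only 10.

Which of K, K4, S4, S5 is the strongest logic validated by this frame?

Transitive (axiom 4): yes — every two-step R-path is closed by a direct edge.
Reflexive (axiom T): no — 5 is not related to itself.
Euclidean (axiom 5): yes — any two successors of a common world are R-related.
So F validates K, K4; S4 would additionally require R to be reflexive. The strongest is K4.

K4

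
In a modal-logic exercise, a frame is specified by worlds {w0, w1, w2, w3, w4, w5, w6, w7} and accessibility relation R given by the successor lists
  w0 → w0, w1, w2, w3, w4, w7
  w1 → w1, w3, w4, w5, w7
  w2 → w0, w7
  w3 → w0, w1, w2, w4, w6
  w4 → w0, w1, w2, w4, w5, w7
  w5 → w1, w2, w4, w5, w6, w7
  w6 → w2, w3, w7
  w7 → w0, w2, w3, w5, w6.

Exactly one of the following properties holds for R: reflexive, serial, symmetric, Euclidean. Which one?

Reflexive: no — w2 is not related to itself.
Serial: yes — every world has a successor (e.g. w0 R w0).
Symmetric: no — w0 R w1 but not w1 R w0.
Euclidean: no — w0 R w1 and w0 R w2, but not w1 R w2.
Only serial holds.

serial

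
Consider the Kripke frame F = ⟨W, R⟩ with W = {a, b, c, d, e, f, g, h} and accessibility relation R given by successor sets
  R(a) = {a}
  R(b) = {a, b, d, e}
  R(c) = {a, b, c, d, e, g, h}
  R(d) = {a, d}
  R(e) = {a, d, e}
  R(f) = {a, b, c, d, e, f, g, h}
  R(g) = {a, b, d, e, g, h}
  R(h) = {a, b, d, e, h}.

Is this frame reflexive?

Yes

Reflexive: yes — every world is R-related to itself.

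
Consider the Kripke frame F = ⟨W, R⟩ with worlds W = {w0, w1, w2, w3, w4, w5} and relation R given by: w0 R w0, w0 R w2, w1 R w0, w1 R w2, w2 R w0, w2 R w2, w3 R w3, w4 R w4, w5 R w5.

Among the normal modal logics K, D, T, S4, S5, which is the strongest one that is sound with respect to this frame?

Serial (axiom D): yes — every world has a successor (e.g. w0 R w0).
Reflexive (axiom T): no — w1 is not related to itself.
Transitive (axiom 4): yes — every two-step R-path is closed by a direct edge.
Euclidean (axiom 5): yes — any two successors of a common world are R-related.
So F validates K, D; T would additionally require R to be reflexive. The strongest is D.

D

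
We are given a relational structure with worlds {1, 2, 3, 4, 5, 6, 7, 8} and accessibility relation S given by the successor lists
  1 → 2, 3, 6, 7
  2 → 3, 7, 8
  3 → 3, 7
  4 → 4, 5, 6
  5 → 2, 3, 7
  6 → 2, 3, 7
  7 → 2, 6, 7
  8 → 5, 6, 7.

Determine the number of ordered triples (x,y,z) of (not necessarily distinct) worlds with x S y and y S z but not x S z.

25

Enumerating: (1,2,8), (2,7,2), (2,7,6), (2,8,5), (2,8,6), (3,7,2), (3,7,6), (4,5,2), (4,5,3), (4,5,7), (4,6,2), (4,6,3), … and 13 more.
Total: 25.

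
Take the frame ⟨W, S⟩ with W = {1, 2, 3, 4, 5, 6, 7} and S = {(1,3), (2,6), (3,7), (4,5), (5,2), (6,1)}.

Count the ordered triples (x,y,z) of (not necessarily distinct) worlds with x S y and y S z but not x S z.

Enumerating: (1,3,7), (2,6,1), (4,5,2), (5,2,6), (6,1,3).

5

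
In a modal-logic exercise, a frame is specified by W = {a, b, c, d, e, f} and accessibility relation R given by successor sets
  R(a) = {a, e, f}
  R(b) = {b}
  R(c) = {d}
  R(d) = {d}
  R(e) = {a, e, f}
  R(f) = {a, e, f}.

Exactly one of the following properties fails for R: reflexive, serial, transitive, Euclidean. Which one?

reflexive

Reflexive: no — c is not related to itself.
Serial: yes — every world has a successor (e.g. a R a).
Transitive: yes — every two-step R-path is closed by a direct edge.
Euclidean: yes — any two successors of a common world are R-related.
Only reflexive fails.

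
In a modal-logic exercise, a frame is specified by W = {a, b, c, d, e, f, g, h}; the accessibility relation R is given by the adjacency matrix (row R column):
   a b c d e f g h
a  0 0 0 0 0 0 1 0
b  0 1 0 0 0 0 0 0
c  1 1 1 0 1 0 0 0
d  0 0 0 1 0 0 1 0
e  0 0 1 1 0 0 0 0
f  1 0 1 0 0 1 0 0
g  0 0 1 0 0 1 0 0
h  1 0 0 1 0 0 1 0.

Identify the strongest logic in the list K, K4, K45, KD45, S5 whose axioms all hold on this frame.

K

Transitive (axiom 4): no — a R g and g R c, but not a R c.
Euclidean (axiom 5): no — c R a and c R b, but not a R b.
Serial (axiom D): yes — every world has a successor (e.g. a R g).
Reflexive (axiom T): no — a is not related to itself.
So F validates K; K4 would additionally require R to be transitive. The strongest is K.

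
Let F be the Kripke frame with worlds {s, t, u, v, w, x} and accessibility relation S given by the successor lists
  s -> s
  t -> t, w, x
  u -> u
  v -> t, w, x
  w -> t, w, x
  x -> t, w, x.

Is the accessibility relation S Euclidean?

Euclidean: yes — any two successors of a common world are S-related.

Yes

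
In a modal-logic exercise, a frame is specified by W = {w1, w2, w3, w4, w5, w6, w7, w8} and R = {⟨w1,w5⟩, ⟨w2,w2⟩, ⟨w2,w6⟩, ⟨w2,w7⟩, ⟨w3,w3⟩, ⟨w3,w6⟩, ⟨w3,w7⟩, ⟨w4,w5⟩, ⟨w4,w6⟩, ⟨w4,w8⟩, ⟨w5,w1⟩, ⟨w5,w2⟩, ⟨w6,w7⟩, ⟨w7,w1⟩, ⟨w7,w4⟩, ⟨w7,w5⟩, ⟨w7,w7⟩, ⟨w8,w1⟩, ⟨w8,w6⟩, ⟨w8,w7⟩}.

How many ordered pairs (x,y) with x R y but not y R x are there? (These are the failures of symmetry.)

Enumerating: (w2,w6), (w2,w7), (w3,w6), (w3,w7), (w4,w5), (w4,w6), (w4,w8), (w5,w2), (w6,w7), (w7,w1), (w7,w4), (w7,w5), (w8,w1), (w8,w6), (w8,w7).

15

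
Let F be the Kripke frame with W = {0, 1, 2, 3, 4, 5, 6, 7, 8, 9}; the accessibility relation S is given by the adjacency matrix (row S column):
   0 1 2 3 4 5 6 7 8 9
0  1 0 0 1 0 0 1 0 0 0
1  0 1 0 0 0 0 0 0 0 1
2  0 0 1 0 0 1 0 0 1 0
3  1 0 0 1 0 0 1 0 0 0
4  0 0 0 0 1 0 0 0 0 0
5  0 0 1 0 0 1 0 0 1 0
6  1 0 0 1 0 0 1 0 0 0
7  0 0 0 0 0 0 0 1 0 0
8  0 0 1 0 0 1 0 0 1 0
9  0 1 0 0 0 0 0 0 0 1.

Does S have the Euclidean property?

Yes

Euclidean: yes — any two successors of a common world are S-related.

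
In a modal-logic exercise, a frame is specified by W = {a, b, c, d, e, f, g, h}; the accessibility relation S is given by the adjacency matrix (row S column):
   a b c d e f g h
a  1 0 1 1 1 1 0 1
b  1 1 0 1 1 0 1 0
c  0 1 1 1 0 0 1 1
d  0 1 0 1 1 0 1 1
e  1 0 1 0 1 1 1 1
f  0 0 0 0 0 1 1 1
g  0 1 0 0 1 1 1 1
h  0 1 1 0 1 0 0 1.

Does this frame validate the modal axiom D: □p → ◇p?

The schema D characterises exactly the serial frames.
Serial: yes — every world has a successor (e.g. a S a).

Yes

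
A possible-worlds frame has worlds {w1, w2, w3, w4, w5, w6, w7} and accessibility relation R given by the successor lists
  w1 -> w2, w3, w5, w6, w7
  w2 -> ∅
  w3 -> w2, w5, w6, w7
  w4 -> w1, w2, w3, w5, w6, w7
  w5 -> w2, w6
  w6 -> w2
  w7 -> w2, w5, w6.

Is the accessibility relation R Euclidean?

Euclidean: no — w1 R w2 and w1 R w3, but not w2 R w3.

No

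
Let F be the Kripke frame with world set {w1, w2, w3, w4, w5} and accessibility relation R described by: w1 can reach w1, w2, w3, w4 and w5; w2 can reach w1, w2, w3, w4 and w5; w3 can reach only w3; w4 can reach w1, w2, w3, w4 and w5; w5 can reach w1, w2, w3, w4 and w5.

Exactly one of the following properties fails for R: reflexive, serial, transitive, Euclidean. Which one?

Euclidean

Reflexive: yes — every world is R-related to itself.
Serial: yes — every world has a successor (e.g. w1 R w1).
Transitive: yes — every two-step R-path is closed by a direct edge.
Euclidean: no — w1 R w3 and w1 R w2, but not w3 R w2.
Only Euclidean fails.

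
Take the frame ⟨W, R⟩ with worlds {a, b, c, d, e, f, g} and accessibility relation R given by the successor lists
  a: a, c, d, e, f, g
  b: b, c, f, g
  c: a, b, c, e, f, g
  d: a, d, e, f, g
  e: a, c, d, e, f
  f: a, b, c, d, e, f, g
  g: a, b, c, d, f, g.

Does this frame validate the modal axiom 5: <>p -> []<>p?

The schema 5 characterises exactly the Euclidean frames.
Euclidean: no — a R c and a R d, but not c R d.

No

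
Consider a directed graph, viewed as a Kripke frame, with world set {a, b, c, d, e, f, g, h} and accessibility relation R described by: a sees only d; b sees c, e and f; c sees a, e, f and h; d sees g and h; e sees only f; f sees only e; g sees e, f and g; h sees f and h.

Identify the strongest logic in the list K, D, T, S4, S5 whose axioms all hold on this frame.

D

Serial (axiom D): yes — every world has a successor (e.g. a R d).
Reflexive (axiom T): no — a is not related to itself.
Transitive (axiom 4): no — a R d and d R g, but not a R g.
Euclidean (axiom 5): no — b R e and b R c, but not e R c.
So F validates K, D; T would additionally require R to be reflexive. The strongest is D.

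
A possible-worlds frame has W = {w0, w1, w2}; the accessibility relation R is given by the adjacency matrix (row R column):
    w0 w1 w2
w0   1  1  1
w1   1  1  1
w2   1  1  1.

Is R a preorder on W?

Reflexive: yes — every world is R-related to itself.
Transitive: yes — every two-step R-path is closed by a direct edge.
So R is a preorder.

Yes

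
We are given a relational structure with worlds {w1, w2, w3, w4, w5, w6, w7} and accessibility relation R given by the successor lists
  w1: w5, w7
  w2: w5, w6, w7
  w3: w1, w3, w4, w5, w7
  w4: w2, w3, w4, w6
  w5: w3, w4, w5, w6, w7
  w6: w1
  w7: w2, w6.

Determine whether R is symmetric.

Symmetric: no — w1 R w5 but not w5 R w1.

No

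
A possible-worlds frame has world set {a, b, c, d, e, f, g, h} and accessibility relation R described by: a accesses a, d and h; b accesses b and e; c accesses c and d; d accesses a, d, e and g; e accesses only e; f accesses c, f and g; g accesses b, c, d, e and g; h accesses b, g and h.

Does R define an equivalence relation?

No

Reflexive: yes — every world is R-related to itself.
Symmetric: no — a R h but not h R a.
Transitive: no — a R d and d R e, but not a R e.
So R is not an equivalence relation.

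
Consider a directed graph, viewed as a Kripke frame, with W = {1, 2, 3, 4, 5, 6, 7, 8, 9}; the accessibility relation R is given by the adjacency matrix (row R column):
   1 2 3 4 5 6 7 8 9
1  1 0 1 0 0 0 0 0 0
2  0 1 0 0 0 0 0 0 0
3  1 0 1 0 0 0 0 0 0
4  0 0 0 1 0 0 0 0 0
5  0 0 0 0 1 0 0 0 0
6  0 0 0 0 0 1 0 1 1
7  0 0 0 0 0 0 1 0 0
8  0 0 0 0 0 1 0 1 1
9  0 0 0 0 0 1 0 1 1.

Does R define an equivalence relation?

Reflexive: yes — every world is R-related to itself.
Symmetric: yes — every pair in R has its reverse in R.
Transitive: yes — every two-step R-path is closed by a direct edge.
So R is an equivalence relation.

Yes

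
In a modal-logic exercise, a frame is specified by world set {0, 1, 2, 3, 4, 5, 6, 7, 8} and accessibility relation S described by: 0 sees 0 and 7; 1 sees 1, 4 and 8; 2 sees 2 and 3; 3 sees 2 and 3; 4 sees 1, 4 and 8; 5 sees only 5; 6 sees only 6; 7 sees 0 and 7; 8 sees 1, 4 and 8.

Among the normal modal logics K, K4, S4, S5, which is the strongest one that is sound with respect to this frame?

S5

Transitive (axiom 4): yes — every two-step S-path is closed by a direct edge.
Reflexive (axiom T): yes — every world is S-related to itself.
Euclidean (axiom 5): yes — any two successors of a common world are S-related.
So F validates K, K4, S4, S5. The strongest is S5.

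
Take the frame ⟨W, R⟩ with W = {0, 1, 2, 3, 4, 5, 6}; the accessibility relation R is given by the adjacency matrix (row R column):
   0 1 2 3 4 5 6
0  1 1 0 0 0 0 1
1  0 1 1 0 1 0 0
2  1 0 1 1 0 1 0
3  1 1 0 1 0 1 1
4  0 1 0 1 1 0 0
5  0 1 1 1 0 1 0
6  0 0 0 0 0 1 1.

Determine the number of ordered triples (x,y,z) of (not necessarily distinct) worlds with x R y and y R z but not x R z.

Enumerating: (0,1,2), (0,1,4), (0,6,5), (1,2,0), (1,2,3), (1,2,5), (1,4,3), (2,0,1), (2,0,6), (2,3,1), (2,3,6), (2,5,1), … and 14 more.
Total: 26.

26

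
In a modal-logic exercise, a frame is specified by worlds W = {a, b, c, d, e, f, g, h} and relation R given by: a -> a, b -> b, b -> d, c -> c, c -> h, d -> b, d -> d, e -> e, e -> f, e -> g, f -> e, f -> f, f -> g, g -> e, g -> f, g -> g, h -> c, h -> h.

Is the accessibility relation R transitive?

Transitive: yes — every two-step R-path is closed by a direct edge.

Yes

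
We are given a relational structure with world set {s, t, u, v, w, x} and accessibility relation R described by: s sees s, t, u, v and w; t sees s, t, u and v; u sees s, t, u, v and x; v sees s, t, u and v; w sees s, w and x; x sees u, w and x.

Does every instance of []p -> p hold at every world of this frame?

Yes

By correspondence theory, T is valid on a frame iff R is reflexive.
Reflexive: yes — every world is R-related to itself.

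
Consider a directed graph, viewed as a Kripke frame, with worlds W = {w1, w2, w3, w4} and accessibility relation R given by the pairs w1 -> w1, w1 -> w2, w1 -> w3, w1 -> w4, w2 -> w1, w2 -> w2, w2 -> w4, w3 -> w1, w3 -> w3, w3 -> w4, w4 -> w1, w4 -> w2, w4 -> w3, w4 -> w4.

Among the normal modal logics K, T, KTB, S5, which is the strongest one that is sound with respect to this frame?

KTB

Reflexive (axiom T): yes — every world is R-related to itself.
Symmetric (axiom B): yes — every pair in R has its reverse in R.
Euclidean (axiom 5): no — w1 R w2 and w1 R w3, but not w2 R w3.
So F validates K, T, KTB; S5 would additionally require R to be Euclidean. The strongest is KTB.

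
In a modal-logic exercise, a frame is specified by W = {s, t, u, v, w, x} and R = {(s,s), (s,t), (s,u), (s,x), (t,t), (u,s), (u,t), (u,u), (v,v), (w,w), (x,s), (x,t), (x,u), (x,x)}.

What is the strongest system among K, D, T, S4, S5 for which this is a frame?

Serial (axiom D): yes — every world has a successor (e.g. s R s).
Reflexive (axiom T): yes — every world is R-related to itself.
Transitive (axiom 4): no — u R s and s R x, but not u R x.
Euclidean (axiom 5): no — s R t and s R u, but not t R u.
So F validates K, D, T; S4 would additionally require R to be transitive. The strongest is T.

T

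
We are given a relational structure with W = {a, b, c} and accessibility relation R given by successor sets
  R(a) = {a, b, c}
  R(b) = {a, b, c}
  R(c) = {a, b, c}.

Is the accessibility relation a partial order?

No

Reflexive: yes — every world is R-related to itself.
Transitive: yes — every two-step R-path is closed by a direct edge.
Antisymmetric: no — a R b and b R a with a ≠ b.
So R is not a partial order.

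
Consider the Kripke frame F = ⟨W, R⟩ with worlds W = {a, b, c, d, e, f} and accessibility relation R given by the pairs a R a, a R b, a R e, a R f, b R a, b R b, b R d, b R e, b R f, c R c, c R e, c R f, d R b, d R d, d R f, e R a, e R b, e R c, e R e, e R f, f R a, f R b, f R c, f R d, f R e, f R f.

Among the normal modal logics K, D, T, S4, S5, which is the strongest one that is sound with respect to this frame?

T

Serial (axiom D): yes — every world has a successor (e.g. a R a).
Reflexive (axiom T): yes — every world is R-related to itself.
Transitive (axiom 4): no — a R b and b R d, but not a R d.
Euclidean (axiom 5): no — b R a and b R d, but not a R d.
So F validates K, D, T; S4 would additionally require R to be transitive. The strongest is T.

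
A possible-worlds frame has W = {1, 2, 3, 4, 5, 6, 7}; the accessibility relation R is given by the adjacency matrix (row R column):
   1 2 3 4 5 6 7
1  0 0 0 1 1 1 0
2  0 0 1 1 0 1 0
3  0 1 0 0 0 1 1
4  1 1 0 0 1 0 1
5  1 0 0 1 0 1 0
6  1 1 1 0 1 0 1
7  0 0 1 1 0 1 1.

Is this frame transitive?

No

Transitive: no — 1 R 4 and 4 R 2, but not 1 R 2.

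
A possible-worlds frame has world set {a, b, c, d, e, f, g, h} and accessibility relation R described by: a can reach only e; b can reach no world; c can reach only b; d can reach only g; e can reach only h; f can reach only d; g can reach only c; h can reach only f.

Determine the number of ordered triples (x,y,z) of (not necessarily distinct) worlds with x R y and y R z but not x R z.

Enumerating: (a,e,h), (d,g,c), (e,h,f), (f,d,g), (g,c,b), (h,f,d).

6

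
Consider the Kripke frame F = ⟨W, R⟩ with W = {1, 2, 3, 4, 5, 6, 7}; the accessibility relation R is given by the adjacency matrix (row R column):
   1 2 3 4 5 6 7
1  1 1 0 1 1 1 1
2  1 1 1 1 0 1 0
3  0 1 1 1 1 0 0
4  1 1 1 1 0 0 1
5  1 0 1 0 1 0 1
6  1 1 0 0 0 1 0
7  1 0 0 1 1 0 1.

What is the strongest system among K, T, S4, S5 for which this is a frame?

T

Reflexive (axiom T): yes — every world is R-related to itself.
Transitive (axiom 4): no — 1 R 2 and 2 R 3, but not 1 R 3.
Euclidean (axiom 5): no — 1 R 2 and 1 R 5, but not 2 R 5.
So F validates K, T; S4 would additionally require R to be transitive. The strongest is T.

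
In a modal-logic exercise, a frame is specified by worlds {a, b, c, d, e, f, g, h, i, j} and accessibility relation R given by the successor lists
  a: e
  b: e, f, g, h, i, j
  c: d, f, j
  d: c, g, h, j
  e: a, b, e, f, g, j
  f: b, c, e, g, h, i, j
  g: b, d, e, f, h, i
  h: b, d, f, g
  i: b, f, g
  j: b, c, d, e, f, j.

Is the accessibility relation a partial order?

Reflexive: no — a is not related to itself.
Transitive: no — a R e and e R b, but not a R b.
Antisymmetric: no — a R e and e R a with a ≠ e.
So R is not a partial order.

No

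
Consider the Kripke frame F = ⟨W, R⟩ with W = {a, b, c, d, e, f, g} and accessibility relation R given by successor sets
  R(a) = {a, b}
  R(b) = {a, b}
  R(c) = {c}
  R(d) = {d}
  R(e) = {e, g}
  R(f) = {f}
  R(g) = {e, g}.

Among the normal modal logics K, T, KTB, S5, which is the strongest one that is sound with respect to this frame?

Reflexive (axiom T): yes — every world is R-related to itself.
Symmetric (axiom B): yes — every pair in R has its reverse in R.
Euclidean (axiom 5): yes — any two successors of a common world are R-related.
So F validates K, T, KTB, S5. The strongest is S5.

S5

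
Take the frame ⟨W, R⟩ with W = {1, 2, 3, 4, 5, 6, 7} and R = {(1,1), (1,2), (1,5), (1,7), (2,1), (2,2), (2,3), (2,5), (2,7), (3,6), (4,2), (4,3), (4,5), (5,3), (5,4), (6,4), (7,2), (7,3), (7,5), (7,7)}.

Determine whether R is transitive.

Transitive: no — 1 R 2 and 2 R 3, but not 1 R 3.

No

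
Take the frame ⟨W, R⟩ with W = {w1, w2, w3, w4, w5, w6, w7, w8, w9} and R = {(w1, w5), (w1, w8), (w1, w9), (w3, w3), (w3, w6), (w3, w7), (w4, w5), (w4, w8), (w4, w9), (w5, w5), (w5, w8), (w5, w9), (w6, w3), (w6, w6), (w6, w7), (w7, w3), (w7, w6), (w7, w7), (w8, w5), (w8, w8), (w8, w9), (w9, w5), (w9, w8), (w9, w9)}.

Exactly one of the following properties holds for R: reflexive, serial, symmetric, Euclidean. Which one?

Reflexive: no — w1 is not related to itself.
Serial: no — w2 has no R-successor.
Symmetric: no — w1 R w5 but not w5 R w1.
Euclidean: yes — any two successors of a common world are R-related.
Only Euclidean holds.

Euclidean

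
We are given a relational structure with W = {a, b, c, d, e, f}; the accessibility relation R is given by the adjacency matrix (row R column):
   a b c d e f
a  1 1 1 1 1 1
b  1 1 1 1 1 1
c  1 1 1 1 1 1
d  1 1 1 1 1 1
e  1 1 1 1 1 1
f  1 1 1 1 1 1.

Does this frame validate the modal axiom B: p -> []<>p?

Yes

The schema B characterises exactly the symmetric frames.
Symmetric: yes — every pair in R has its reverse in R.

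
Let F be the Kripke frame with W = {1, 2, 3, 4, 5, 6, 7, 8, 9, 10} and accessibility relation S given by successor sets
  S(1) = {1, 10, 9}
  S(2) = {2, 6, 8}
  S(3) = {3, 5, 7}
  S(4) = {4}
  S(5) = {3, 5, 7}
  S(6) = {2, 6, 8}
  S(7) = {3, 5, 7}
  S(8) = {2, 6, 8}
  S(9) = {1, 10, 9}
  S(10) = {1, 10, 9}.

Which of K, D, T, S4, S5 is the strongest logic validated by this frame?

S5

Serial (axiom D): yes — every world has a successor (e.g. 1 S 1).
Reflexive (axiom T): yes — every world is S-related to itself.
Transitive (axiom 4): yes — every two-step S-path is closed by a direct edge.
Euclidean (axiom 5): yes — any two successors of a common world are S-related.
So F validates K, D, T, S4, S5. The strongest is S5.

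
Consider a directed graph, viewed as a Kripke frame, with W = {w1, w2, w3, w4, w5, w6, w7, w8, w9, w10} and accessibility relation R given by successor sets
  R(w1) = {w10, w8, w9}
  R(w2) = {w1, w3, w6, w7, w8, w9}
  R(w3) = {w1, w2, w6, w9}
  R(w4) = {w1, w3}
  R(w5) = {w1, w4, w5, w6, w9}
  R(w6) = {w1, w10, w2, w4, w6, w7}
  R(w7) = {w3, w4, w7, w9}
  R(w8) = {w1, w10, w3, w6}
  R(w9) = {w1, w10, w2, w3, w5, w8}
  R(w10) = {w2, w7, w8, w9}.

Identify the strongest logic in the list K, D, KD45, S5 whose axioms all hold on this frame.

D

Serial (axiom D): yes — every world has a successor (e.g. w1 R w10).
Euclidean (axiom 5): no — w1 R w8 and w1 R w9, but not w8 R w9.
Transitive (axiom 4): no — w1 R w10 and w10 R w2, but not w1 R w2.
Reflexive (axiom T): no — w1 is not related to itself.
So F validates K, D; KD45 would additionally require R to be Euclidean and transitive. The strongest is D.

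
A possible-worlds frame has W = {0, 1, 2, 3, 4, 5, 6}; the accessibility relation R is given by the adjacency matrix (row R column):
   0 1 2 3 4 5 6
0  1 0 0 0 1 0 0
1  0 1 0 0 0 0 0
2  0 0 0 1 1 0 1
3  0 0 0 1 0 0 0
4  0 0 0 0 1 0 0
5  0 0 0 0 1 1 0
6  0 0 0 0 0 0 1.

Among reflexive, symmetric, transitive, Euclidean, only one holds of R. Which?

Reflexive: no — 2 is not related to itself.
Symmetric: no — 0 R 4 but not 4 R 0.
Transitive: yes — every two-step R-path is closed by a direct edge.
Euclidean: no — 2 R 3 and 2 R 4, but not 3 R 4.
Only transitive holds.

transitive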